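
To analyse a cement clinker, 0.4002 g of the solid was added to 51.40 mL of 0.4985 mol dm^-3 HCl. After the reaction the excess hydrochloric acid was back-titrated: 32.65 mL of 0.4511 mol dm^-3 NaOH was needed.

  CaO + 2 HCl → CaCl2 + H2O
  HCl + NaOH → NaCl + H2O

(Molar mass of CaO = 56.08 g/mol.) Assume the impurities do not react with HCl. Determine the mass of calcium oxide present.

0.3055 g

n(HCl) added = 0.05140 × 0.4985 = 0.02562 mol
n(NaOH) used in back-titration = 0.03265 × 0.4511 = 0.01473 mol
n(HCl) left over = 0.01473 mol (1:1 ratio)
n(HCl) consumed by analyte = 0.02562 − 0.01473 = 0.01089 mol
From the 1:2 ratio, n(CaO) = 1/2 × 0.01089 = 5.447 × 10^-3 mol
mass of CaO = 5.447 × 10^-3 × 56.08 = 0.3055 g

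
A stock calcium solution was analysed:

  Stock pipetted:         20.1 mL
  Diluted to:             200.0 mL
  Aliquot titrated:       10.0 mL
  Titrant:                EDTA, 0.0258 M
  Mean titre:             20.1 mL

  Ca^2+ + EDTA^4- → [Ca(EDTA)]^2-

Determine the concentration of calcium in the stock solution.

0.516 M

n(EDTA) = 0.0201 × 0.0258 = 5.19 × 10^-4 mol
n(Ca2+) in the aliquot = 5.19 × 10^-4 mol (1:1 ratio)
[Ca2+]_dilute = 5.19 × 10^-4 / 0.0100 = 0.0519 mol/L
Dilution factor = 200.0 / 20.1 = 9.950
[Ca2+]_stock = 0.0519 × 9.950 = 0.516 mol/L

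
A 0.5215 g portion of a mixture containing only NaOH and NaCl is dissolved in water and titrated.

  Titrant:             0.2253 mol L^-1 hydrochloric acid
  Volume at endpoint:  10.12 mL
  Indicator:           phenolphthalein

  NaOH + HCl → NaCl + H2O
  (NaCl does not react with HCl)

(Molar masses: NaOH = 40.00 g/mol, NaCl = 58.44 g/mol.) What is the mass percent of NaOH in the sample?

17.49 %

n(HCl) = 0.01012 × 0.2253 = 2.280 × 10^-3 mol
Let x = n(NaOH), y = n(NaCl).
Titrant: 1x = 2.280 × 10^-3;  mass: 40.00x + 58.44y = 0.5215
Solving, x = 2.280 × 10^-3 mol, y = 7.363 × 10^-3 mol
mass of NaOH = 2.280 × 10^-3 × 40.00 = 0.09120 g
% NaOH = 0.09120 / 0.5215 × 100 = 17.49 %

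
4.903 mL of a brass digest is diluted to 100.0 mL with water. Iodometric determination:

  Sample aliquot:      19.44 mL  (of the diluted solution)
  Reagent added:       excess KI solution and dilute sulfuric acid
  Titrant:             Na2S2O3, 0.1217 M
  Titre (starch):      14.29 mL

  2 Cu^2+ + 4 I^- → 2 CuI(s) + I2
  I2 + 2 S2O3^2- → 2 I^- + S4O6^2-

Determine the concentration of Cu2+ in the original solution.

n(S2O3^2-) = 0.01429 × 0.1217 = 1.739 × 10^-3 mol
n(I2) = n(S2O3^2-)/2 = 8.695 × 10^-4 mol
From the 2:1 ratio, n(Cu2+) in the aliquot = 2/1 × 8.695 × 10^-4 = 1.739 × 10^-3 mol
[Cu2+]_dilute = 1.739 × 10^-3 / 0.01944 = 0.08946 mol/L
[Cu2+]_original = 0.08946 × 100.0/4.903 = 1.825 mol/L

1.825 M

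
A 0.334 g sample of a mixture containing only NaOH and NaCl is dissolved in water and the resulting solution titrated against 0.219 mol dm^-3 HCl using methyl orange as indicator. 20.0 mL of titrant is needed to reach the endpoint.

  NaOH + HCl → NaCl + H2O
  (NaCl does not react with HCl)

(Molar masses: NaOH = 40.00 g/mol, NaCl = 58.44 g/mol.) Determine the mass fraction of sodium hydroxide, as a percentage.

52.5 %

n(HCl) = 0.0200 × 0.219 = 4.38 × 10^-3 mol
Let x = n(NaOH), y = n(NaCl).
Titrant: 1x = 4.38 × 10^-3;  mass: 40.00x + 58.44y = 0.334
Solving, x = 4.38 × 10^-3 mol, y = 2.72 × 10^-3 mol
mass of NaOH = 4.38 × 10^-3 × 40.00 = 0.175 g
% NaOH = 0.175 / 0.334 × 100 = 52.5 %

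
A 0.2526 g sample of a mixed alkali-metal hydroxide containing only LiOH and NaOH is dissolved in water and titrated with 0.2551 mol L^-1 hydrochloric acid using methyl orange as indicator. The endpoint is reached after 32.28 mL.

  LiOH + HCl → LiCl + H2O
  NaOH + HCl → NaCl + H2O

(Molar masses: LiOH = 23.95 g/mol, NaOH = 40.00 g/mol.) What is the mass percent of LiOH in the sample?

n(HCl) = 0.03228 × 0.2551 = 8.235 × 10^-3 mol
Let x = n(LiOH), y = n(NaOH).
Titrant: 1x + 1y = 8.235 × 10^-3;  mass: 23.95x + 40.00y = 0.2526
Solving, x = 4.784 × 10^-3 mol, y = 3.451 × 10^-3 mol
mass of LiOH = 4.784 × 10^-3 × 23.95 = 0.1146 g
% LiOH = 0.1146 / 0.2526 × 100 = 45.36 %

45.36 %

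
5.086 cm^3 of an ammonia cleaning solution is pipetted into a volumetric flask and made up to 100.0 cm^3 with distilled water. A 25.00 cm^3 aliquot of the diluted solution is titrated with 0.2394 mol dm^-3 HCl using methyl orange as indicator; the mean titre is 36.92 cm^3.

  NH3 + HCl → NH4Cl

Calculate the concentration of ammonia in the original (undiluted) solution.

6.951 mol/L

n(HCl) = 0.03692 × 0.2394 = 8.839 × 10^-3 mol
n(NH3) in the aliquot = 8.839 × 10^-3 mol (1:1 ratio)
[NH3]_dilute = 8.839 × 10^-3 / 0.02500 = 0.3535 mol/L
Dilution factor = 100.0 / 5.086 = 19.66
[NH3]_stock = 0.3535 × 19.66 = 6.951 mol/L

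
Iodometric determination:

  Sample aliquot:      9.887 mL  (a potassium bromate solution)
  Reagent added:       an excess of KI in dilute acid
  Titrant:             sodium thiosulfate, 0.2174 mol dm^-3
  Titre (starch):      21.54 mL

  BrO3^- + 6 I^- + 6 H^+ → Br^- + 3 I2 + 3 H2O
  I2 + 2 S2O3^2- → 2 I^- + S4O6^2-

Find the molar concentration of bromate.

0.07894 mol/L

n(S2O3^2-) = 0.02154 × 0.2174 = 4.683 × 10^-3 mol
n(I2) = n(S2O3^2-)/2 = 2.341 × 10^-3 mol
From the 1:3 ratio, n(BrO3^-) in the aliquot = 1/3 × 2.341 × 10^-3 = 7.805 × 10^-4 mol
[BrO3^-] = 7.805 × 10^-4 / 0.009887 = 0.07894 mol/L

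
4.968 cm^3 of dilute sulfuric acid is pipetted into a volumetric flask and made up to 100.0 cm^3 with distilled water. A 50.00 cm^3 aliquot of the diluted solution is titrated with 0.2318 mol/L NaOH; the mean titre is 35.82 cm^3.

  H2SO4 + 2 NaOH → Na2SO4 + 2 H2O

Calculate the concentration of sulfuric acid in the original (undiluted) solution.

n(NaOH) = 0.03582 × 0.2318 = 8.303 × 10^-3 mol
From the 1:2 ratio, n(H2SO4) in the aliquot = 1/2 × 8.303 × 10^-3 = 4.152 × 10^-3 mol
[H2SO4]_dilute = 4.152 × 10^-3 / 0.05000 = 0.08303 mol/L
Dilution factor = 100.0 / 4.968 = 20.13
[H2SO4]_stock = 0.08303 × 20.13 = 1.671 mol/L

1.671 mol/L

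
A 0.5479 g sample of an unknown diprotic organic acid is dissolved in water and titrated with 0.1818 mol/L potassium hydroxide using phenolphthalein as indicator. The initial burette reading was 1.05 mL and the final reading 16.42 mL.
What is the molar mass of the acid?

392.2 g/mol

n(KOH) = 0.01537 L × 0.1818 mol/L = 2.794 × 10^-3 mol
From the 1:2 ratio, n(H2A) = 1/2 × 2.794 × 10^-3 = 1.397 × 10^-3 mol
M = m / n = 0.5479 g / 1.397 × 10^-3 mol = 392.2 g/mol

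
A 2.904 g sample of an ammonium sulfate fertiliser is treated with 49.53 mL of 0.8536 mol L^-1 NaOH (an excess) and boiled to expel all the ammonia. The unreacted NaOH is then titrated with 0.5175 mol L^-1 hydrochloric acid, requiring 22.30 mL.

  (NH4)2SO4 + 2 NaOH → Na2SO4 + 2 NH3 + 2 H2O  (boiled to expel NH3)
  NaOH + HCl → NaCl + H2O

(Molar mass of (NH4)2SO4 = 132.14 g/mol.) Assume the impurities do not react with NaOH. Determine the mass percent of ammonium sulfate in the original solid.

69.93 %

n(NaOH) added = 0.04953 × 0.8536 = 0.04228 mol
n(HCl) used in back-titration = 0.02230 × 0.5175 = 0.01154 mol
n(NaOH) left over = 0.01154 mol (1:1 ratio)
n(NaOH) consumed by analyte = 0.04228 − 0.01154 = 0.03074 mol
From the 1:2 ratio, n((NH4)2SO4) = 1/2 × 0.03074 = 0.01537 mol
mass of (NH4)2SO4 = 0.01537 × 132.14 = 2.031 g
% (NH4)2SO4 = 2.031 / 2.904 × 100 = 69.93 %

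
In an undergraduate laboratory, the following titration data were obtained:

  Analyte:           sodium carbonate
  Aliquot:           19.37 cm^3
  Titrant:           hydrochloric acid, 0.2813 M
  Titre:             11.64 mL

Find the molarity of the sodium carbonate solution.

0.08452 M

Na2CO3 + 2 HCl → 2 NaCl + H2O + CO2
n(HCl) = 0.01164 L × 0.2813 mol/L = 3.274 × 10^-3 mol
From the 1:2 mole ratio, n(Na2CO3) = 1/2 × 3.274 × 10^-3 = 1.637 × 10^-3 mol
[Na2CO3] = 1.637 × 10^-3 mol / 0.01937 L = 0.08452 mol/L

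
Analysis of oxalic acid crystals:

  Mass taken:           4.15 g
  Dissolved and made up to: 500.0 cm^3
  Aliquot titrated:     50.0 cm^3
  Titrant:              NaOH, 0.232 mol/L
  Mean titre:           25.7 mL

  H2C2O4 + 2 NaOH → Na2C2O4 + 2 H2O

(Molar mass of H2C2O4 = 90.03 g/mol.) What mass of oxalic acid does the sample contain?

n(NaOH) per titration = 0.0257 × 0.232 = 5.96 × 10^-3 mol
From the 1:2 ratio, n(H2C2O4) in each aliquot = 1/2 × 5.96 × 10^-3 = 2.98 × 10^-3 mol
n(H2C2O4) in the whole flask = 2.98 × 10^-3 × 500.0/50.0 = 0.0298 mol
mass of H2C2O4 = 0.0298 × 90.03 = 2.68 g

2.68 g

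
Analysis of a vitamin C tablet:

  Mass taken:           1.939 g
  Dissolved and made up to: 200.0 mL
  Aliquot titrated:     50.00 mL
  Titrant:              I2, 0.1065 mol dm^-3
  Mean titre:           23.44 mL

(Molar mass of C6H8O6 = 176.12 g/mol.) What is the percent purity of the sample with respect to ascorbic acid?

C6H8O6 + I2 → C6H6O6 + 2 HI
n(I2) per titration = 0.02344 × 0.1065 = 2.496 × 10^-3 mol
n(C6H8O6) in each aliquot = 2.496 × 10^-3 mol (1:1 ratio)
n(C6H8O6) in the whole flask = 2.496 × 10^-3 × 200.0/50.00 = 9.985 × 10^-3 mol
mass of C6H8O6 = 9.985 × 10^-3 × 176.12 = 1.759 g
% C6H8O6 = 1.759 / 1.939 × 100 = 90.70 %

90.70 %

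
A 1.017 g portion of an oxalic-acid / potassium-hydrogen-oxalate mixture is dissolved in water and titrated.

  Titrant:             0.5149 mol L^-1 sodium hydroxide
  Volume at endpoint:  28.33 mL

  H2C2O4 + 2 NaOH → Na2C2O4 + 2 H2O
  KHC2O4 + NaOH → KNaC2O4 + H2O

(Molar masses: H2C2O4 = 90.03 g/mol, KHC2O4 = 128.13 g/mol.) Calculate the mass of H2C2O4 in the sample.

n(NaOH) = 0.02833 × 0.5149 = 0.01459 mol
Let x = n(H2C2O4), y = n(KHC2O4).
Titrant: 2x + 1y = 0.01459;  mass: 90.03x + 128.13y = 1.017
Solving, x = 5.126 × 10^-3 mol, y = 4.336 × 10^-3 mol
mass of H2C2O4 = 5.126 × 10^-3 × 90.03 = 0.4615 g

0.4615 g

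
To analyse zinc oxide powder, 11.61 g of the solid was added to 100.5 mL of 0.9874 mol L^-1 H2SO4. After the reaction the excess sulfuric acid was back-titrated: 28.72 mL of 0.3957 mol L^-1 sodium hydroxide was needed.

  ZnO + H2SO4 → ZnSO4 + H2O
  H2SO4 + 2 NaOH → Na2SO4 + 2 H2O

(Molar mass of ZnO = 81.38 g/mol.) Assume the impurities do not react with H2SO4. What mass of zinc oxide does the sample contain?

7.613 g

n(H2SO4) added = 0.1005 × 0.9874 = 0.09923 mol
n(NaOH) used in back-titration = 0.02872 × 0.3957 = 0.01136 mol
From the 1:2 ratio, n(H2SO4) left over = 1/2 × 0.01136 = 5.682 × 10^-3 mol
n(H2SO4) consumed by analyte = 0.09923 − 5.682 × 10^-3 = 0.09355 mol
n(ZnO) = 0.09355 mol (1:1 ratio)
mass of ZnO = 0.09355 × 81.38 = 7.613 g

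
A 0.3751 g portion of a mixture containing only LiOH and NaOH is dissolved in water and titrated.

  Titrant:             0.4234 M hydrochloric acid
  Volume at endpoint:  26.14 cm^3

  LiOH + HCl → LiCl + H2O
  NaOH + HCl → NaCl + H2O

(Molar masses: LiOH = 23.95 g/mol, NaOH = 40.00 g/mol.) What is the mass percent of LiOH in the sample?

26.90 %

n(HCl) = 0.02614 × 0.4234 = 0.01107 mol
Let x = n(LiOH), y = n(NaOH).
Titrant: 1x + 1y = 0.01107;  mass: 23.95x + 40.00y = 0.3751
Solving, x = 4.212 × 10^-3 mol, y = 6.855 × 10^-3 mol
mass of LiOH = 4.212 × 10^-3 × 23.95 = 0.1009 g
% LiOH = 0.1009 / 0.3751 × 100 = 26.90 %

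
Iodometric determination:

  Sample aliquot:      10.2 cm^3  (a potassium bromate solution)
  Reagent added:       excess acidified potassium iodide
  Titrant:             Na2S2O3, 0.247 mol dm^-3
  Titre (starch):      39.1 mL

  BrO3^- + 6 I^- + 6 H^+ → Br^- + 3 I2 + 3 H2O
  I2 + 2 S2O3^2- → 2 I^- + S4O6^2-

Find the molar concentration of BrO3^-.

n(S2O3^2-) = 0.0391 × 0.247 = 9.66 × 10^-3 mol
n(I2) = n(S2O3^2-)/2 = 4.83 × 10^-3 mol
From the 1:3 ratio, n(BrO3^-) in the aliquot = 1/3 × 4.83 × 10^-3 = 1.61 × 10^-3 mol
[BrO3^-] = 1.61 × 10^-3 / 0.0102 = 0.158 mol/L

0.158 mol/L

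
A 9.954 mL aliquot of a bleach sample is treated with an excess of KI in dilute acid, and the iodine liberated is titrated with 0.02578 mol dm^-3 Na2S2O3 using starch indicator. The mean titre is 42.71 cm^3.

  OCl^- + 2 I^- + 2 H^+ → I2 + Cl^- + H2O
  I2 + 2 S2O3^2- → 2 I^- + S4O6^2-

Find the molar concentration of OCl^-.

n(S2O3^2-) = 0.04271 × 0.02578 = 1.101 × 10^-3 mol
n(I2) = n(S2O3^2-)/2 = 5.505 × 10^-4 mol
n(OCl^-) in the aliquot = 5.505 × 10^-4 mol (1:1 ratio)
[OCl^-] = 5.505 × 10^-4 / 0.009954 = 0.05531 mol/L

0.05531 mol/L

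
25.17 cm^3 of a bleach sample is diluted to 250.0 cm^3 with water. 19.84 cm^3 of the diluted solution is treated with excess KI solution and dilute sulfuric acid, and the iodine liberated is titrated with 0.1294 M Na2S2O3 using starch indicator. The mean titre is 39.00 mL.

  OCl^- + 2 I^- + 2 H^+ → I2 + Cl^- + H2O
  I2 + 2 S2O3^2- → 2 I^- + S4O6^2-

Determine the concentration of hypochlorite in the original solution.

1.263 M

n(S2O3^2-) = 0.03900 × 0.1294 = 5.047 × 10^-3 mol
n(I2) = n(S2O3^2-)/2 = 2.523 × 10^-3 mol
n(OCl^-) in the aliquot = 2.523 × 10^-3 mol (1:1 ratio)
[OCl^-]_dilute = 2.523 × 10^-3 / 0.01984 = 0.1272 mol/L
[OCl^-]_original = 0.1272 × 250.0/25.17 = 1.263 mol/L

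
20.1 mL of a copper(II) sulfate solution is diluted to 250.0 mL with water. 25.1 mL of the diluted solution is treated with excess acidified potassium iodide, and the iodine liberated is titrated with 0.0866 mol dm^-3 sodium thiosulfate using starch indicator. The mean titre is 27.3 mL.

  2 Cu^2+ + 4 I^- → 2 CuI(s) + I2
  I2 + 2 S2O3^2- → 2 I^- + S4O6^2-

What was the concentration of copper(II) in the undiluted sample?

n(S2O3^2-) = 0.0273 × 0.0866 = 2.36 × 10^-3 mol
n(I2) = n(S2O3^2-)/2 = 1.18 × 10^-3 mol
From the 2:1 ratio, n(Cu2+) in the aliquot = 2/1 × 1.18 × 10^-3 = 2.36 × 10^-3 mol
[Cu2+]_dilute = 2.36 × 10^-3 / 0.0251 = 0.0942 mol/L
[Cu2+]_original = 0.0942 × 250.0/20.1 = 1.17 mol/L

1.17 mol/L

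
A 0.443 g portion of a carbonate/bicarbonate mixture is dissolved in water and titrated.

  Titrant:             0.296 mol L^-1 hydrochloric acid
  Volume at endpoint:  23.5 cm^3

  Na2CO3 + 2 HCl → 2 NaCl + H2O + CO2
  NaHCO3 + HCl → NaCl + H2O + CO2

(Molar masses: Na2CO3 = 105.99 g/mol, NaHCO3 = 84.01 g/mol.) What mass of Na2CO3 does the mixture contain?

n(HCl) = 0.0235 × 0.296 = 6.96 × 10^-3 mol
Let x = n(Na2CO3), y = n(NaHCO3).
Titrant: 2x + 1y = 6.96 × 10^-3;  mass: 105.99x + 84.01y = 0.443
Solving, x = 2.28 × 10^-3 mol, y = 2.40 × 10^-3 mol
mass of Na2CO3 = 2.28 × 10^-3 × 105.99 = 0.242 g

0.242 g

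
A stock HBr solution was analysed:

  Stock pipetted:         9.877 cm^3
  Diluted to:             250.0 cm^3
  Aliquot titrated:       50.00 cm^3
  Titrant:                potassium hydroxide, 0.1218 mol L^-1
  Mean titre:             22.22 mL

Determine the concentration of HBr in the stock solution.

HBr + KOH → KBr + H2O
n(KOH) = 0.02222 × 0.1218 = 2.706 × 10^-3 mol
n(HBr) in the aliquot = 2.706 × 10^-3 mol (1:1 ratio)
[HBr]_dilute = 2.706 × 10^-3 / 0.05000 = 0.05413 mol/L
Dilution factor = 250.0 / 9.877 = 25.31
[HBr]_stock = 0.05413 × 25.31 = 1.370 mol/L

1.370 mol/L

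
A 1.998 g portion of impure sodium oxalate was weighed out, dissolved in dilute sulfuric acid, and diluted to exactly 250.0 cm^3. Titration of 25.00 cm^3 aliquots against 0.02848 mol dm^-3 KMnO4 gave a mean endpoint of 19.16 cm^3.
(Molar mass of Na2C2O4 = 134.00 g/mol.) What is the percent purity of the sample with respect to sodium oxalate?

91.49 %

2 MnO4^- + 5 C2O4^2- + 16 H^+ → 2 Mn^2+ + 10 CO2 + 8 H2O
n(KMnO4) per titration = 0.01916 × 0.02848 = 5.457 × 10^-4 mol
From the 5:2 ratio, n(Na2C2O4) in each aliquot = 5/2 × 5.457 × 10^-4 = 1.364 × 10^-3 mol
n(Na2C2O4) in the whole flask = 1.364 × 10^-3 × 250.0/25.00 = 0.01364 mol
mass of Na2C2O4 = 0.01364 × 134.00 = 1.828 g
% Na2C2O4 = 1.828 / 1.998 × 100 = 91.49 %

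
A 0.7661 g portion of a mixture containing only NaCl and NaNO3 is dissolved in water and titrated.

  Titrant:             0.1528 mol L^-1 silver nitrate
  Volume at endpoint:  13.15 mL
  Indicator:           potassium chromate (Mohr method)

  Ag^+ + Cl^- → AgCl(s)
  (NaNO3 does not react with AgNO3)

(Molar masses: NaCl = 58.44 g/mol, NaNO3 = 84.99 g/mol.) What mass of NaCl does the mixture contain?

0.1174 g

n(AgNO3) = 0.01315 × 0.1528 = 2.009 × 10^-3 mol
Let x = n(NaCl), y = n(NaNO3).
Titrant: 1x = 2.009 × 10^-3;  mass: 58.44x + 84.99y = 0.7661
Solving, x = 2.009 × 10^-3 mol, y = 7.632 × 10^-3 mol
mass of NaCl = 2.009 × 10^-3 × 58.44 = 0.1174 g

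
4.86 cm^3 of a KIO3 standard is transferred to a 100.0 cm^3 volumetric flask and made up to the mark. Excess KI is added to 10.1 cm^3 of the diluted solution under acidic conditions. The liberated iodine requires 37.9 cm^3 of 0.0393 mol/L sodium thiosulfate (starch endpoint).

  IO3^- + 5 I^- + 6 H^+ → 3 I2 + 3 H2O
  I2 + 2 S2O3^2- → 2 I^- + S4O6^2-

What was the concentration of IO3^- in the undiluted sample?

0.506 mol/L

n(S2O3^2-) = 0.0379 × 0.0393 = 1.49 × 10^-3 mol
n(I2) = n(S2O3^2-)/2 = 7.45 × 10^-4 mol
From the 1:3 ratio, n(IO3^-) in the aliquot = 1/3 × 7.45 × 10^-4 = 2.48 × 10^-4 mol
[IO3^-]_dilute = 2.48 × 10^-4 / 0.0101 = 0.0246 mol/L
[IO3^-]_original = 0.0246 × 100.0/4.86 = 0.506 mol/L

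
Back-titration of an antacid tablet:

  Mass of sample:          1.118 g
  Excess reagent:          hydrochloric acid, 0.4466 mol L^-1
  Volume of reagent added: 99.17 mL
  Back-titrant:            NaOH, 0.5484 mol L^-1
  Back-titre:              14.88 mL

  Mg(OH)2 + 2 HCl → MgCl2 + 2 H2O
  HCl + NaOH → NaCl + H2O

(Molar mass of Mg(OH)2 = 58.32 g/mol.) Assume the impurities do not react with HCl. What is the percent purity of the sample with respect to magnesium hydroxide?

n(HCl) added = 0.09917 × 0.4466 = 0.04429 mol
n(NaOH) used in back-titration = 0.01488 × 0.5484 = 8.160 × 10^-3 mol
n(HCl) left over = 8.160 × 10^-3 mol (1:1 ratio)
n(HCl) consumed by analyte = 0.04429 − 8.160 × 10^-3 = 0.03613 mol
From the 1:2 ratio, n(Mg(OH)2) = 1/2 × 0.03613 = 0.01806 mol
mass of Mg(OH)2 = 0.01806 × 58.32 = 1.054 g
% Mg(OH)2 = 1.054 / 1.118 × 100 = 94.23 %

94.23 %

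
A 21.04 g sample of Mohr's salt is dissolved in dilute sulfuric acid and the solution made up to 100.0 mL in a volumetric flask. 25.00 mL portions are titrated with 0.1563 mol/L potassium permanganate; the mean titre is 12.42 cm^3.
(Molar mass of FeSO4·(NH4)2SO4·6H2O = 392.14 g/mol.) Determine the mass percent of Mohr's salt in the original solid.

MnO4^- + 5 Fe^2+ + 8 H^+ → Mn^2+ + 5 Fe^3+ + 4 H2O
n(KMnO4) per titration = 0.01242 × 0.1563 = 1.941 × 10^-3 mol
From the 5:1 ratio, n(FeSO4·(NH4)2SO4·6H2O) in each aliquot = 5/1 × 1.941 × 10^-3 = 9.706 × 10^-3 mol
n(FeSO4·(NH4)2SO4·6H2O) in the whole flask = 9.706 × 10^-3 × 100.0/25.00 = 0.03882 mol
mass of FeSO4·(NH4)2SO4·6H2O = 0.03882 × 392.14 = 15.22 g
% FeSO4·(NH4)2SO4·6H2O = 15.22 / 21.04 × 100 = 72.36 %

72.36 %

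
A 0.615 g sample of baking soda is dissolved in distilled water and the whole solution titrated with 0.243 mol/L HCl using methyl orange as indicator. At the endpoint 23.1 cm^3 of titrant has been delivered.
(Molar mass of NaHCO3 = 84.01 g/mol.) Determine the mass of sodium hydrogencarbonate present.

NaHCO3 + HCl → NaCl + H2O + CO2
n(HCl) = 0.0231 L × 0.243 mol/L = 5.61 × 10^-3 mol
n(NaHCO3) = 5.61 × 10^-3 mol (1:1 ratio)
mass of NaHCO3 = 5.61 × 10^-3 × 84.01 g/mol = 0.472 g

0.472 g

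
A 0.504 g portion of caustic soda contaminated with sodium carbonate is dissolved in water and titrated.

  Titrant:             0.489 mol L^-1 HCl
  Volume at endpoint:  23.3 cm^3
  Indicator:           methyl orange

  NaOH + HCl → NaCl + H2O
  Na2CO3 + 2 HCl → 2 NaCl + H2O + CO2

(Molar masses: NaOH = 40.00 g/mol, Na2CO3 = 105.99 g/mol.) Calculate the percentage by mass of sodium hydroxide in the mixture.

61.0 %

n(HCl) = 0.0233 × 0.489 = 0.0114 mol
Let x = n(NaOH), y = n(Na2CO3).
Titrant: 1x + 2y = 0.0114;  mass: 40.00x + 105.99y = 0.504
Solving, x = 7.68 × 10^-3 mol, y = 1.86 × 10^-3 mol
mass of NaOH = 7.68 × 10^-3 × 40.00 = 0.307 g
% NaOH = 0.307 / 0.504 × 100 = 61.0 %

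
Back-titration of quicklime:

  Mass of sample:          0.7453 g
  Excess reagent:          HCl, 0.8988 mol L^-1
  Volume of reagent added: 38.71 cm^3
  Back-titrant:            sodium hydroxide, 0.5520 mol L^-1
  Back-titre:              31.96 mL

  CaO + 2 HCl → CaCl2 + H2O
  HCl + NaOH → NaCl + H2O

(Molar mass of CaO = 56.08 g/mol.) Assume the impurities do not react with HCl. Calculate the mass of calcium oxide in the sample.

n(HCl) added = 0.03871 × 0.8988 = 0.03479 mol
n(NaOH) used in back-titration = 0.03196 × 0.5520 = 0.01764 mol
n(HCl) left over = 0.01764 mol (1:1 ratio)
n(HCl) consumed by analyte = 0.03479 − 0.01764 = 0.01715 mol
From the 1:2 ratio, n(CaO) = 1/2 × 0.01715 = 8.575 × 10^-3 mol
mass of CaO = 8.575 × 10^-3 × 56.08 = 0.4809 g

0.4809 g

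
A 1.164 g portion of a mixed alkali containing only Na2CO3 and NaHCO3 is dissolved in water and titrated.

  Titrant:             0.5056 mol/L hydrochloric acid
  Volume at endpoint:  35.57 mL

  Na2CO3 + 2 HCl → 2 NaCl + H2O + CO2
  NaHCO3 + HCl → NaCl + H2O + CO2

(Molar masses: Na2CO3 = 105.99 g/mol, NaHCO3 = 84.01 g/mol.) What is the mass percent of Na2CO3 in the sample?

n(HCl) = 0.03557 × 0.5056 = 0.01798 mol
Let x = n(Na2CO3), y = n(NaHCO3).
Titrant: 2x + 1y = 0.01798;  mass: 105.99x + 84.01y = 1.164
Solving, x = 5.592 × 10^-3 mol, y = 6.801 × 10^-3 mol
mass of Na2CO3 = 5.592 × 10^-3 × 105.99 = 0.5927 g
% Na2CO3 = 0.5927 / 1.164 × 100 = 50.92 %

50.92 %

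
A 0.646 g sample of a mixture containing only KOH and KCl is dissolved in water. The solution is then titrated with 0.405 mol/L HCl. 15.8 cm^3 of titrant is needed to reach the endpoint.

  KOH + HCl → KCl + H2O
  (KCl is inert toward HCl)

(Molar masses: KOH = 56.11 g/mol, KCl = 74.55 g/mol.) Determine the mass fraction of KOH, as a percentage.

n(HCl) = 0.0158 × 0.405 = 6.40 × 10^-3 mol
Let x = n(KOH), y = n(KCl).
Titrant: 1x = 6.40 × 10^-3;  mass: 56.11x + 74.55y = 0.646
Solving, x = 6.40 × 10^-3 mol, y = 3.85 × 10^-3 mol
mass of KOH = 6.40 × 10^-3 × 56.11 = 0.359 g
% KOH = 0.359 / 0.646 × 100 = 55.6 %

55.6 %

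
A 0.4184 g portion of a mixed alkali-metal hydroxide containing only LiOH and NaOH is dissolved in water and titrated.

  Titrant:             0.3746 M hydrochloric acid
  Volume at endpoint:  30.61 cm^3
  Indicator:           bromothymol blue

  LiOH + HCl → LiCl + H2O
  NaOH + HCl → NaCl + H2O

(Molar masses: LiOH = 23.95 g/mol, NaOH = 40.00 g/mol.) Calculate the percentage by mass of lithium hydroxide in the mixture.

n(HCl) = 0.03061 × 0.3746 = 0.01147 mol
Let x = n(LiOH), y = n(NaOH).
Titrant: 1x + 1y = 0.01147;  mass: 23.95x + 40.00y = 0.4184
Solving, x = 2.508 × 10^-3 mol, y = 8.958 × 10^-3 mol
mass of LiOH = 2.508 × 10^-3 × 23.95 = 0.06008 g
% LiOH = 0.06008 / 0.4184 × 100 = 14.36 %

14.36 %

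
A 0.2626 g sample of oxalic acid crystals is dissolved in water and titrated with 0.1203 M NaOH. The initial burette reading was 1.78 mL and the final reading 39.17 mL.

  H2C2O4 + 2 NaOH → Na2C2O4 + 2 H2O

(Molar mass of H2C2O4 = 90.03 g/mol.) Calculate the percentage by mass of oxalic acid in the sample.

77.11 %

n(NaOH) = 0.03739 L × 0.1203 mol/L = 4.498 × 10^-3 mol
From the 1:2 ratio, n(H2C2O4) = 1/2 × 4.498 × 10^-3 = 2.249 × 10^-3 mol
mass of H2C2O4 = 2.249 × 10^-3 × 90.03 g/mol = 0.2025 g
% H2C2O4 = 0.2025 / 0.2626 × 100 = 77.11 %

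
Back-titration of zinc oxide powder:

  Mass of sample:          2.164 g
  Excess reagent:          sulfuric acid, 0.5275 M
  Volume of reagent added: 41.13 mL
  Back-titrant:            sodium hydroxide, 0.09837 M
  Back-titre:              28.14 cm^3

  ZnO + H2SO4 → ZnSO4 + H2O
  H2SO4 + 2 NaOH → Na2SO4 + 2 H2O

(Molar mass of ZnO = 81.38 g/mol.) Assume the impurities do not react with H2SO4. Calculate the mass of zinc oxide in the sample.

n(H2SO4) added = 0.04113 × 0.5275 = 0.02170 mol
n(NaOH) used in back-titration = 0.02814 × 0.09837 = 2.768 × 10^-3 mol
From the 1:2 ratio, n(H2SO4) left over = 1/2 × 2.768 × 10^-3 = 1.384 × 10^-3 mol
n(H2SO4) consumed by analyte = 0.02170 − 1.384 × 10^-3 = 0.02031 mol
n(ZnO) = 0.02031 mol (1:1 ratio)
mass of ZnO = 0.02031 × 81.38 = 1.653 g

1.653 g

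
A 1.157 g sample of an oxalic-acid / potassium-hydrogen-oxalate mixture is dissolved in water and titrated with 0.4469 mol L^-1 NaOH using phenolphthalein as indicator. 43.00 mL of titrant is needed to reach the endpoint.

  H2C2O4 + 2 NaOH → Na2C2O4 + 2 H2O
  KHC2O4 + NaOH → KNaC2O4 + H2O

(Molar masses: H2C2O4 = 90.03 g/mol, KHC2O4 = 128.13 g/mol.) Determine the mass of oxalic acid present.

n(NaOH) = 0.04300 × 0.4469 = 0.01922 mol
Let x = n(H2C2O4), y = n(KHC2O4).
Titrant: 2x + 1y = 0.01922;  mass: 90.03x + 128.13y = 1.157
Solving, x = 7.852 × 10^-3 mol, y = 3.513 × 10^-3 mol
mass of H2C2O4 = 7.852 × 10^-3 × 90.03 = 0.7069 g

0.7069 g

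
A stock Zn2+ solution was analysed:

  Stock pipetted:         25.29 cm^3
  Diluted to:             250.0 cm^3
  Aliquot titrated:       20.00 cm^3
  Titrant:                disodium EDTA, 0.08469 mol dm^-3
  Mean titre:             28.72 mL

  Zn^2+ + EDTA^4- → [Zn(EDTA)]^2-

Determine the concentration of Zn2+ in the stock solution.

1.202 mol/L

n(EDTA) = 0.02872 × 0.08469 = 2.432 × 10^-3 mol
n(Zn2+) in the aliquot = 2.432 × 10^-3 mol (1:1 ratio)
[Zn2+]_dilute = 2.432 × 10^-3 / 0.02000 = 0.1216 mol/L
Dilution factor = 250.0 / 25.29 = 9.885
[Zn2+]_stock = 0.1216 × 9.885 = 1.202 mol/L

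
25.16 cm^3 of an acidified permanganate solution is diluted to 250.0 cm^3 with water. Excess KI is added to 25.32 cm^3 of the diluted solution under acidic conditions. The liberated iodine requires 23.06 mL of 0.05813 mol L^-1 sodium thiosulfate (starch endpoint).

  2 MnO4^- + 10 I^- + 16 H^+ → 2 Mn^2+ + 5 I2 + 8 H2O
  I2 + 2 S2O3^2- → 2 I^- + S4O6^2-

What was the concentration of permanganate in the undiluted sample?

0.1052 mol/L

n(S2O3^2-) = 0.02306 × 0.05813 = 1.340 × 10^-3 mol
n(I2) = n(S2O3^2-)/2 = 6.702 × 10^-4 mol
From the 2:5 ratio, n(MnO4^-) in the aliquot = 2/5 × 6.702 × 10^-4 = 2.681 × 10^-4 mol
[MnO4^-]_dilute = 2.681 × 10^-4 / 0.02532 = 0.01059 mol/L
[MnO4^-]_original = 0.01059 × 250.0/25.16 = 0.1052 mol/L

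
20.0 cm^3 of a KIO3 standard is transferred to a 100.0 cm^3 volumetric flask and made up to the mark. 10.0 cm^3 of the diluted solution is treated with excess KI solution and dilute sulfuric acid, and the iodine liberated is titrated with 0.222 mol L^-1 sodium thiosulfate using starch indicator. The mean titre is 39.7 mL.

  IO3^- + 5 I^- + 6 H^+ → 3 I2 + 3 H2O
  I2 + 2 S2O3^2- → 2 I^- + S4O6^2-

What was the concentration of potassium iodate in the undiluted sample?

0.734 mol/L

n(S2O3^2-) = 0.0397 × 0.222 = 8.81 × 10^-3 mol
n(I2) = n(S2O3^2-)/2 = 4.41 × 10^-3 mol
From the 1:3 ratio, n(IO3^-) in the aliquot = 1/3 × 4.41 × 10^-3 = 1.47 × 10^-3 mol
[IO3^-]_dilute = 1.47 × 10^-3 / 0.0100 = 0.147 mol/L
[IO3^-]_original = 0.147 × 100.0/20.0 = 0.734 mol/L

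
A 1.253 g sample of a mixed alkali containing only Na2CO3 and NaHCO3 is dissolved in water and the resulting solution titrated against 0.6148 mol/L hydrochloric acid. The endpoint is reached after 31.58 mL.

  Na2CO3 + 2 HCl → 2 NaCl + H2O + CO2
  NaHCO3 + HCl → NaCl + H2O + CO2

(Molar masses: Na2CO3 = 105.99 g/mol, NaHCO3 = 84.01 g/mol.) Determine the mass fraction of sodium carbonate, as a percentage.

51.56 %

n(HCl) = 0.03158 × 0.6148 = 0.01942 mol
Let x = n(Na2CO3), y = n(NaHCO3).
Titrant: 2x + 1y = 0.01942;  mass: 105.99x + 84.01y = 1.253
Solving, x = 6.095 × 10^-3 mol, y = 7.225 × 10^-3 mol
mass of Na2CO3 = 6.095 × 10^-3 × 105.99 = 0.6460 g
% Na2CO3 = 0.6460 / 1.253 × 100 = 51.56 %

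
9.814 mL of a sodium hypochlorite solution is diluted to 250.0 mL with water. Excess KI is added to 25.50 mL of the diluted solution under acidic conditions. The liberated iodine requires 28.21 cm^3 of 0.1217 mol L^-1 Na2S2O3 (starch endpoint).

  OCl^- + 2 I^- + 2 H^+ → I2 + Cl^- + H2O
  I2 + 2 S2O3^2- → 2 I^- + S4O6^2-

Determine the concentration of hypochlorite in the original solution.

1.715 mol/L

n(S2O3^2-) = 0.02821 × 0.1217 = 3.433 × 10^-3 mol
n(I2) = n(S2O3^2-)/2 = 1.717 × 10^-3 mol
n(OCl^-) in the aliquot = 1.717 × 10^-3 mol (1:1 ratio)
[OCl^-]_dilute = 1.717 × 10^-3 / 0.02550 = 0.06732 mol/L
[OCl^-]_original = 0.06732 × 250.0/9.814 = 1.715 mol/L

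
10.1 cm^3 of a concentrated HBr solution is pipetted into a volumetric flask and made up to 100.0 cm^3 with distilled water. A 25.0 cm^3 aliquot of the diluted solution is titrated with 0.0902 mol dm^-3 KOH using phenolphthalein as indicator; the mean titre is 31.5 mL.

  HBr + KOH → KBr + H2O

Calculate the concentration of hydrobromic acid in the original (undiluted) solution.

n(KOH) = 0.0315 × 0.0902 = 2.84 × 10^-3 mol
n(HBr) in the aliquot = 2.84 × 10^-3 mol (1:1 ratio)
[HBr]_dilute = 2.84 × 10^-3 / 0.0250 = 0.114 mol/L
Dilution factor = 100.0 / 10.1 = 9.901
[HBr]_stock = 0.114 × 9.901 = 1.13 mol/L

1.13 mol/L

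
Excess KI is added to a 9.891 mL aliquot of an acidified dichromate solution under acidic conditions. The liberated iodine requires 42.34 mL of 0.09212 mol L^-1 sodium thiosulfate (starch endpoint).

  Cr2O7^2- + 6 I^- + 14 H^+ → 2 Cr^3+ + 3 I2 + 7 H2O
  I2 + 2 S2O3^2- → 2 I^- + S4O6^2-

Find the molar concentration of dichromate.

n(S2O3^2-) = 0.04234 × 0.09212 = 3.900 × 10^-3 mol
n(I2) = n(S2O3^2-)/2 = 1.950 × 10^-3 mol
From the 1:3 ratio, n(Cr2O7^2-) in the aliquot = 1/3 × 1.950 × 10^-3 = 6.501 × 10^-4 mol
[Cr2O7^2-] = 6.501 × 10^-4 / 0.009891 = 0.06572 mol/L

0.06572 mol/L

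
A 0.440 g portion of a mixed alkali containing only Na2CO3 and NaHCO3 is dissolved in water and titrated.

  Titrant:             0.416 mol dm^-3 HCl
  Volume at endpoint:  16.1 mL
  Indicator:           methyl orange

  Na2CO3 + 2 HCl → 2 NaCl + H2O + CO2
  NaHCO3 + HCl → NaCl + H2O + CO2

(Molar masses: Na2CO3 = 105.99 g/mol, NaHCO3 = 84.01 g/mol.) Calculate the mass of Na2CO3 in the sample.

0.210 g

n(HCl) = 0.0161 × 0.416 = 6.70 × 10^-3 mol
Let x = n(Na2CO3), y = n(NaHCO3).
Titrant: 2x + 1y = 6.70 × 10^-3;  mass: 105.99x + 84.01y = 0.440
Solving, x = 1.98 × 10^-3 mol, y = 2.74 × 10^-3 mol
mass of Na2CO3 = 1.98 × 10^-3 × 105.99 = 0.210 g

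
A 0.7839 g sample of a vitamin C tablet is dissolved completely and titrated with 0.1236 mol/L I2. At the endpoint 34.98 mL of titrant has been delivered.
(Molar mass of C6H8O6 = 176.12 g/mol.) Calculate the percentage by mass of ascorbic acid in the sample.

97.14 %

C6H8O6 + I2 → C6H6O6 + 2 HI
n(I2) = 0.03498 L × 0.1236 mol/L = 4.324 × 10^-3 mol
n(C6H8O6) = 4.324 × 10^-3 mol (1:1 ratio)
mass of C6H8O6 = 4.324 × 10^-3 × 176.12 g/mol = 0.7615 g
% C6H8O6 = 0.7615 / 0.7839 × 100 = 97.14 %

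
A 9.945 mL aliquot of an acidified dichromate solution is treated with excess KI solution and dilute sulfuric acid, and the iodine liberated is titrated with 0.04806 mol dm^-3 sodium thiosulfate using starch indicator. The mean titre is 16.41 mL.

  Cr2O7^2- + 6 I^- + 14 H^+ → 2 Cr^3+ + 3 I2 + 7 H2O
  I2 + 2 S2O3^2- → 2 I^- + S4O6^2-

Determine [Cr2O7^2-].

0.01322 mol/L

n(S2O3^2-) = 0.01641 × 0.04806 = 7.887 × 10^-4 mol
n(I2) = n(S2O3^2-)/2 = 3.943 × 10^-4 mol
From the 1:3 ratio, n(Cr2O7^2-) in the aliquot = 1/3 × 3.943 × 10^-4 = 1.314 × 10^-4 mol
[Cr2O7^2-] = 1.314 × 10^-4 / 0.009945 = 0.01322 mol/L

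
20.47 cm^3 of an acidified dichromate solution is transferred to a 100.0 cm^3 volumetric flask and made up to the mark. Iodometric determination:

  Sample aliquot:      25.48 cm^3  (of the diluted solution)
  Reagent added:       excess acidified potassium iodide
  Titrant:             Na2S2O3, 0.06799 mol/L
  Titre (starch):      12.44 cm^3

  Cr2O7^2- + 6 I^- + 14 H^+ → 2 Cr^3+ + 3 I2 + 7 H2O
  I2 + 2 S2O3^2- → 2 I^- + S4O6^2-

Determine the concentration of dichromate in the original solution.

n(S2O3^2-) = 0.01244 × 0.06799 = 8.458 × 10^-4 mol
n(I2) = n(S2O3^2-)/2 = 4.229 × 10^-4 mol
From the 1:3 ratio, n(Cr2O7^2-) in the aliquot = 1/3 × 4.229 × 10^-4 = 1.410 × 10^-4 mol
[Cr2O7^2-]_dilute = 1.410 × 10^-4 / 0.02548 = 0.005532 mol/L
[Cr2O7^2-]_original = 0.005532 × 100.0/20.47 = 0.02703 mol/L

0.02703 mol/L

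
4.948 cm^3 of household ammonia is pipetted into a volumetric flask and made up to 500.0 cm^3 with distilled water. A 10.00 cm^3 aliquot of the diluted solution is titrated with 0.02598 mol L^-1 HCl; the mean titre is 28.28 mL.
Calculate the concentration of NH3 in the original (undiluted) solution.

NH3 + HCl → NH4Cl
n(HCl) = 0.02828 × 0.02598 = 7.347 × 10^-4 mol
n(NH3) in the aliquot = 7.347 × 10^-4 mol (1:1 ratio)
[NH3]_dilute = 7.347 × 10^-4 / 0.01000 = 0.07347 mol/L
Dilution factor = 500.0 / 4.948 = 101.1
[NH3]_stock = 0.07347 × 101.1 = 7.424 mol/L

7.424 mol/L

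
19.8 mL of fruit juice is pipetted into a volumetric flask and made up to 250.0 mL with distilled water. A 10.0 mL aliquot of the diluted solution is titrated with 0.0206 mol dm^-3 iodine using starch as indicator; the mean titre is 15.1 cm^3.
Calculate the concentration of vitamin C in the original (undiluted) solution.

C6H8O6 + I2 → C6H6O6 + 2 HI
n(I2) = 0.0151 × 0.0206 = 3.11 × 10^-4 mol
n(C6H8O6) in the aliquot = 3.11 × 10^-4 mol (1:1 ratio)
[C6H8O6]_dilute = 3.11 × 10^-4 / 0.0100 = 0.0311 mol/L
Dilution factor = 250.0 / 19.8 = 12.63
[C6H8O6]_stock = 0.0311 × 12.63 = 0.393 mol/L

0.393 mol/L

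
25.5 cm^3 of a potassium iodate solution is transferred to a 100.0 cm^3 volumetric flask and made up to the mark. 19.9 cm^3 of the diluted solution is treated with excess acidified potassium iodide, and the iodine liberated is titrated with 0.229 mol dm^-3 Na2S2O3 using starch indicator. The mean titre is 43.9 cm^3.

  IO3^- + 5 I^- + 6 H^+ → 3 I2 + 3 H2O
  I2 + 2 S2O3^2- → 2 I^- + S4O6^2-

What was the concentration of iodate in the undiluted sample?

0.330 mol/L

n(S2O3^2-) = 0.0439 × 0.229 = 0.0101 mol
n(I2) = n(S2O3^2-)/2 = 5.03 × 10^-3 mol
From the 1:3 ratio, n(IO3^-) in the aliquot = 1/3 × 5.03 × 10^-3 = 1.68 × 10^-3 mol
[IO3^-]_dilute = 1.68 × 10^-3 / 0.0199 = 0.0842 mol/L
[IO3^-]_original = 0.0842 × 100.0/25.5 = 0.330 mol/L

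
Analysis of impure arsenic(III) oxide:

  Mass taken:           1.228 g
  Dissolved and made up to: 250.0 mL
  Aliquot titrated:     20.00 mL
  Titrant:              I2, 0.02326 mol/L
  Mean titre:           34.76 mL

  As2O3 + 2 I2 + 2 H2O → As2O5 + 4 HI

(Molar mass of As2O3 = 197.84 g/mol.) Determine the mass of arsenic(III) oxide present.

n(I2) per titration = 0.03476 × 0.02326 = 8.085 × 10^-4 mol
From the 1:2 ratio, n(As2O3) in each aliquot = 1/2 × 8.085 × 10^-4 = 4.043 × 10^-4 mol
n(As2O3) in the whole flask = 4.043 × 10^-4 × 250.0/20.00 = 5.053 × 10^-3 mol
mass of As2O3 = 5.053 × 10^-3 × 197.84 = 0.9997 g

0.9997 g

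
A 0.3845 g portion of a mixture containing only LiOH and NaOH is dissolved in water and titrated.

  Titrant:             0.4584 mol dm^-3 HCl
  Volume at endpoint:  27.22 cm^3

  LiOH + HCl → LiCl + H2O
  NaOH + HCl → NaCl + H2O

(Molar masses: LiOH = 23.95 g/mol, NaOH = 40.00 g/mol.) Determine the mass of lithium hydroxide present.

n(HCl) = 0.02722 × 0.4584 = 0.01248 mol
Let x = n(LiOH), y = n(NaOH).
Titrant: 1x + 1y = 0.01248;  mass: 23.95x + 40.00y = 0.3845
Solving, x = 7.141 × 10^-3 mol, y = 5.337 × 10^-3 mol
mass of LiOH = 7.141 × 10^-3 × 23.95 = 0.1710 g

0.1710 g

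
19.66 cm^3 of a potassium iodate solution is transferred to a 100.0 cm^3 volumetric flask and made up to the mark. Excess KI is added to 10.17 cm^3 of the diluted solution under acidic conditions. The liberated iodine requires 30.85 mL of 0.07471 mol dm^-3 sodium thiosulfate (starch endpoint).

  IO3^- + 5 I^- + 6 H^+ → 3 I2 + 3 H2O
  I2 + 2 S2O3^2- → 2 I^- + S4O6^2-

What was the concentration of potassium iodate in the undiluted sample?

n(S2O3^2-) = 0.03085 × 0.07471 = 2.305 × 10^-3 mol
n(I2) = n(S2O3^2-)/2 = 1.152 × 10^-3 mol
From the 1:3 ratio, n(IO3^-) in the aliquot = 1/3 × 1.152 × 10^-3 = 3.841 × 10^-4 mol
[IO3^-]_dilute = 3.841 × 10^-4 / 0.01017 = 0.03777 mol/L
[IO3^-]_original = 0.03777 × 100.0/19.66 = 0.1921 mol/L

0.1921 mol/L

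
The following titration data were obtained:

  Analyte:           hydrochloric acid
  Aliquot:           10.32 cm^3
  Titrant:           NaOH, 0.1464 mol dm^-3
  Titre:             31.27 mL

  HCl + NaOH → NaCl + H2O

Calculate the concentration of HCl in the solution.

0.4436 mol/L

n(NaOH) = 0.03127 L × 0.1464 mol/L = 4.578 × 10^-3 mol
n(HCl) = 4.578 × 10^-3 mol (1:1 mole ratio)
[HCl] = 4.578 × 10^-3 mol / 0.01032 L = 0.4436 mol/L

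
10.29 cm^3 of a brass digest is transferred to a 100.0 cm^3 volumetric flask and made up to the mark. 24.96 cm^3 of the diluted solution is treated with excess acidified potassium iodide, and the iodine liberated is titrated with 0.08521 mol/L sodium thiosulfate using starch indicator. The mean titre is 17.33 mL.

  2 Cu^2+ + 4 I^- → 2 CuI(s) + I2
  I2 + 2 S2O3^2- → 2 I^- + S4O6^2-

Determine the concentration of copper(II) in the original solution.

0.5749 mol/L

n(S2O3^2-) = 0.01733 × 0.08521 = 1.477 × 10^-3 mol
n(I2) = n(S2O3^2-)/2 = 7.383 × 10^-4 mol
From the 2:1 ratio, n(Cu2+) in the aliquot = 2/1 × 7.383 × 10^-4 = 1.477 × 10^-3 mol
[Cu2+]_dilute = 1.477 × 10^-3 / 0.02496 = 0.05916 mol/L
[Cu2+]_original = 0.05916 × 100.0/10.29 = 0.5749 mol/L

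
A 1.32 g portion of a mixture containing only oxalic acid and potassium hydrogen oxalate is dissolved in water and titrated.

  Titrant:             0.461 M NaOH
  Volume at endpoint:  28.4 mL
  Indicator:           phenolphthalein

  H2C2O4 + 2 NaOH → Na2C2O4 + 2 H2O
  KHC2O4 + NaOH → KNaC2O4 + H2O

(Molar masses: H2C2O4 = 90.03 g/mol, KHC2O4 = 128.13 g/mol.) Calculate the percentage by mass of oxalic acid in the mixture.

14.7 %

n(NaOH) = 0.0284 × 0.461 = 0.0131 mol
Let x = n(H2C2O4), y = n(KHC2O4).
Titrant: 2x + 1y = 0.0131;  mass: 90.03x + 128.13y = 1.32
Solving, x = 2.15 × 10^-3 mol, y = 8.79 × 10^-3 mol
mass of H2C2O4 = 2.15 × 10^-3 × 90.03 = 0.194 g
% H2C2O4 = 0.194 / 1.32 × 100 = 14.7 %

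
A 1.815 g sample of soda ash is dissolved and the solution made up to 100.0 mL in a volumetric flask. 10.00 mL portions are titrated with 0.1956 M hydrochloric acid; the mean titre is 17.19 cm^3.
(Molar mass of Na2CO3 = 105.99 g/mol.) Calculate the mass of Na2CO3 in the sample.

1.782 g

Na2CO3 + 2 HCl → 2 NaCl + H2O + CO2
n(HCl) per titration = 0.01719 × 0.1956 = 3.362 × 10^-3 mol
From the 1:2 ratio, n(Na2CO3) in each aliquot = 1/2 × 3.362 × 10^-3 = 1.681 × 10^-3 mol
n(Na2CO3) in the whole flask = 1.681 × 10^-3 × 100.0/10.00 = 0.01681 mol
mass of Na2CO3 = 0.01681 × 105.99 = 1.782 g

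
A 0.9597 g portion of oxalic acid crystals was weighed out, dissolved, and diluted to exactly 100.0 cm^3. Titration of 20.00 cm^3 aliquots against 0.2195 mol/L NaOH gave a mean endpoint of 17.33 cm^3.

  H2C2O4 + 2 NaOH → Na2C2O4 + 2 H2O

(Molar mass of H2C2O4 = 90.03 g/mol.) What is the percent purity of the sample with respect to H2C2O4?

89.21 %

n(NaOH) per titration = 0.01733 × 0.2195 = 3.804 × 10^-3 mol
From the 1:2 ratio, n(H2C2O4) in each aliquot = 1/2 × 3.804 × 10^-3 = 1.902 × 10^-3 mol
n(H2C2O4) in the whole flask = 1.902 × 10^-3 × 100.0/20.00 = 9.510 × 10^-3 mol
mass of H2C2O4 = 9.510 × 10^-3 × 90.03 = 0.8562 g
% H2C2O4 = 0.8562 / 0.9597 × 100 = 89.21 %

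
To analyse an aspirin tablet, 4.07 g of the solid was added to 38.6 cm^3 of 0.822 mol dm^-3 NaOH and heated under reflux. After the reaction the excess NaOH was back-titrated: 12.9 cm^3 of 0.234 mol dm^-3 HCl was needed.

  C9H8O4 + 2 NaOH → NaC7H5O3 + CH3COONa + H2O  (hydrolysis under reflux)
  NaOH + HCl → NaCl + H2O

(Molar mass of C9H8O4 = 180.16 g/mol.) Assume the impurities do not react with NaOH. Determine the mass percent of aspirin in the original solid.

n(NaOH) added = 0.0386 × 0.822 = 0.0317 mol
n(HCl) used in back-titration = 0.0129 × 0.234 = 3.02 × 10^-3 mol
n(NaOH) left over = 3.02 × 10^-3 mol (1:1 ratio)
n(NaOH) consumed by analyte = 0.0317 − 3.02 × 10^-3 = 0.0287 mol
From the 1:2 ratio, n(C9H8O4) = 1/2 × 0.0287 = 0.0144 mol
mass of C9H8O4 = 0.0144 × 180.16 = 2.59 g
% C9H8O4 = 2.59 / 4.07 × 100 = 63.5 %

63.5 %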